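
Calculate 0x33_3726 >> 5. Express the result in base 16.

5 bits is not a whole number of base-16 digits; in binary: 1100110011011100100110 >> 5 = 11001100110111001.

0x199B9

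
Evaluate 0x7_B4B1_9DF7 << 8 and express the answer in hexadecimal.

Shifting left by 8 bits = 2 hex digits: append 2 zeros.

0x7B4B19DF700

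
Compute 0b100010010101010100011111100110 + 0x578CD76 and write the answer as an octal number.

0b100010010101010100011111100110 = 0o4225243746 in octal.
0x578CD76 = 0o536146566 in octal.
Add column by column in base 8, right to left:
  6+6 = 4 carry 1
  4+6+1 = 3 carry 1
  7+5+1 = 5 carry 1
  3+6+1 = 2 carry 1
  4+4+1 = 1 carry 1
  2+1+1 = 4
  5+6 = 3 carry 1
  2+3+1 = 6
  2+5 = 7
  4+0 = 4

0o4763412534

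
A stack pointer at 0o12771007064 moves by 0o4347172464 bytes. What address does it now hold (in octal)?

0o17340201550

Add column by column in base 8, right to left:
  4+4 = 0 carry 1
  6+6+1 = 5 carry 1
  0+4+1 = 5
  7+2 = 1 carry 1
  0+7+1 = 0 carry 1
  0+1+1 = 2
  1+7 = 0 carry 1
  7+4+1 = 4 carry 1
  7+3+1 = 3 carry 1
  2+4+1 = 7
  1+0 = 1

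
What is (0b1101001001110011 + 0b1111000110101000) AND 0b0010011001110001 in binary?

0b10000010001

Add column by column in base 2, right to left:
  1+0 = 1
  1+0 = 1
  0+0 = 0
  0+1 = 1
  1+0 = 1
  1+1 = 0 carry 1
  1+0+1 = 0 carry 1
  0+1+1 = 0 carry 1
  0+1+1 = 0 carry 1
  1+0+1 = 0 carry 1
  0+0+1 = 1
  0+0 = 0
  1+1 = 0 carry 1
  0+1+1 = 0 carry 1
  1+1+1 = 1 carry 1
  1+1+1 = 1 carry 1
  final carry 1
Sum = 0b11100010000011011; now AND with 0b0010011001110001:
  11100010000011011
& 00010011001110001
= 00000010000010001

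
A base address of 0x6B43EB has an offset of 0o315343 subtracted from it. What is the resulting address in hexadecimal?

0x69A908

0o315343 = 0x19AE3 in hexadecimal.
Subtract column by column in base 16:
  B-3 → 8
  E-E → 0
  3-A → 9 (borrow)
  4-9-1 → A (borrow)
  B-1-1 → 9
  6-0 → 6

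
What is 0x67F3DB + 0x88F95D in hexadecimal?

Add column by column in base 16, right to left:
  B+D = 8 carry 1
  D+5+1 = 3 carry 1
  3+9+1 = D
  F+F = E carry 1
  7+8+1 = 0 carry 1
  6+8+1 = F

0xF0ED38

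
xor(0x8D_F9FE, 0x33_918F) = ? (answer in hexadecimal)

0xBE6871

XOR each hex digit independently (no carries):
  8^3=B, D^3=E, F^9=6, 9^1=8, F^8=7, E^F=1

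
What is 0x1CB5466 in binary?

0b1110010110101010001100110

Expand each hex digit to 4 bits: 1=0001 C=1100 B=1011 5=0101 4=0100 6=0110 6=0110.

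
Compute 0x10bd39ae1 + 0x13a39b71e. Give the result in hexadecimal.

0x2460d51ff

Add column by column in base 16, right to left:
  1+e = f
  e+1 = f
  a+7 = 1 carry 1
  9+b+1 = 5 carry 1
  3+9+1 = d
  d+3 = 0 carry 1
  b+a+1 = 6 carry 1
  0+3+1 = 4
  1+1 = 2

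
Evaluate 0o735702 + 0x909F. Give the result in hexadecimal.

0o735702 = 0x3BBC2 in hexadecimal.
Add column by column in base 16, right to left:
  2+F = 1 carry 1
  C+9+1 = 6 carry 1
  B+0+1 = C
  B+9 = 4 carry 1
  3+0+1 = 4

0x44C61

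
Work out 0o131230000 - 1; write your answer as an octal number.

The trailing 4 digits are 0, so subtracting 1 borrows through: they become 7 and the next digit up decrements.

0o131227777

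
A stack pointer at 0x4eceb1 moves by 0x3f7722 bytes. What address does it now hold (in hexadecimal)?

0x8e45d3

Add column by column in base 16, right to left:
  1+2 = 3
  b+2 = d
  e+7 = 5 carry 1
  c+7+1 = 4 carry 1
  e+f+1 = e carry 1
  4+3+1 = 8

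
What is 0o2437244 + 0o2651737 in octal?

0o5311203

Add column by column in base 8, right to left:
  4+7 = 3 carry 1
  4+3+1 = 0 carry 1
  2+7+1 = 2 carry 1
  7+1+1 = 1 carry 1
  3+5+1 = 1 carry 1
  4+6+1 = 3 carry 1
  2+2+1 = 5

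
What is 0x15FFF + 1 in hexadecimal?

The trailing 3 digits are F (max in base 16), so adding 1 cascades: they roll to 0 and the next digit up increments.

0x16000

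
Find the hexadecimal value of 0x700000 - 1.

The trailing 5 digits are 0, so subtracting 1 borrows through: they become F and the next digit up decrements.

0x6FFFFF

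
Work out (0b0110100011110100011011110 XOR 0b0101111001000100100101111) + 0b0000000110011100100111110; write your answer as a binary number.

0b11100001001101100101111

First 0b0110100011110100011011110 XOR 0b0101111001000100100101111 = 0b0011011010110000111110001.
Add column by column in base 2, right to left:
  1+0 = 1
  0+1 = 1
  0+1 = 1
  0+1 = 1
  1+1 = 0 carry 1
  1+1+1 = 1 carry 1
  1+0+1 = 0 carry 1
  1+0+1 = 0 carry 1
  1+1+1 = 1 carry 1
  0+0+1 = 1
  0+0 = 0
  0+1 = 1
  0+1 = 1
  1+1 = 0 carry 1
  1+0+1 = 0 carry 1
  0+0+1 = 1
  1+1 = 0 carry 1
  0+1+1 = 0 carry 1
  1+0+1 = 0 carry 1
  1+0+1 = 0 carry 1
  0+0+1 = 1
  1+0 = 1
  1+0 = 1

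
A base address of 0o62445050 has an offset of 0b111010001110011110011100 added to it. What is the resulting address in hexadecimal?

0x1B331C4

0o62445050 = 0xCA4A28 in hexadecimal.
0b111010001110011110011100 = 0xE8E79C in hexadecimal.
Add column by column in base 16, right to left:
  8+C = 4 carry 1
  2+9+1 = C
  A+7 = 1 carry 1
  4+E+1 = 3 carry 1
  A+8+1 = 3 carry 1
  C+E+1 = B carry 1
  final carry 1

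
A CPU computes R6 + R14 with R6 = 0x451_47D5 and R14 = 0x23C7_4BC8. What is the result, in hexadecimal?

0x2818939D

Add column by column in base 16, right to left:
  5+8 = D
  D+C = 9 carry 1
  7+B+1 = 3 carry 1
  4+4+1 = 9
  1+7 = 8
  5+C = 1 carry 1
  4+3+1 = 8
  0+2 = 2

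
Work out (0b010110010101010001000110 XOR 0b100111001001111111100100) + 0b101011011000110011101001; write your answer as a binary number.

First 0b010110010101010001000110 XOR 0b100111001001111111100100 = 0b110001011100101110100010.
Add column by column in base 2, right to left:
  0+1 = 1
  1+0 = 1
  0+0 = 0
  0+1 = 1
  0+0 = 0
  1+1 = 0 carry 1
  0+1+1 = 0 carry 1
  1+1+1 = 1 carry 1
  1+0+1 = 0 carry 1
  1+0+1 = 0 carry 1
  0+1+1 = 0 carry 1
  1+1+1 = 1 carry 1
  0+0+1 = 1
  0+0 = 0
  1+0 = 1
  1+1 = 0 carry 1
  1+1+1 = 1 carry 1
  0+0+1 = 1
  1+1 = 0 carry 1
  0+1+1 = 0 carry 1
  0+0+1 = 1
  0+1 = 1
  1+0 = 1
  1+1 = 0 carry 1
  final carry 1

0b1011100110101100010001011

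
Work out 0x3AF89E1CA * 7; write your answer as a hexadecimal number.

Multiply each base-16 digit by 7, carrying:
  A×7 = 70 → write 6 carry 4
  C×7+4 = 88 → write 8 carry 5
  1×7+5 = 12 → write C
  E×7 = 98 → write 2 carry 6
  9×7+6 = 69 → write 5 carry 4
  8×7+4 = 60 → write C carry 3
  F×7+3 = 108 → write C carry 6
  A×7+6 = 76 → write C carry 4
  3×7+4 = 25 → write 9 carry 1
  remaining carry: 1

0x19CCC52C86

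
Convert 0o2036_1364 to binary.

0b10000011110001011110100

Each octal digit is 3 bits: 2=010 0=000 3=011 6=110 1=001 3=011 6=110 4=100.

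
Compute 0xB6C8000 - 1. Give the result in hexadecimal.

0xB6C7FFF

The trailing 3 digits are 0, so subtracting 1 borrows through: they become F and the next digit up decrements.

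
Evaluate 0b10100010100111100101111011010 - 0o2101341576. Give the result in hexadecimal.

0b10100010100111100101111011010 = 0x1453cbda in hexadecimal.
0o2101341576 = 0x1105c37e in hexadecimal.
Subtract column by column in base 16:
  a-e → c (borrow)
  d-7-1 → 5
  b-3 → 8
  c-c → 0
  3-5 → e (borrow)
  5-0-1 → 4
  4-1 → 3
  1-1 → 0

0x34e085c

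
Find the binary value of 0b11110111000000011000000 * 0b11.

0b1011100101000001001000000

Multiply each base-2 digit by 3, carrying:
  0×3 = 0 → write 0
  0×3 = 0 → write 0
  0×3 = 0 → write 0
  0×3 = 0 → write 0
  0×3 = 0 → write 0
  0×3 = 0 → write 0
  1×3 = 3 → write 1 carry 1
  1×3+1 = 4 → write 0 carry 2
  0×3+2 = 2 → write 0 carry 1
  0×3+1 = 1 → write 1
  0×3 = 0 → write 0
  0×3 = 0 → write 0
  0×3 = 0 → write 0
  0×3 = 0 → write 0
  0×3 = 0 → write 0
  1×3 = 3 → write 1 carry 1
  1×3+1 = 4 → write 0 carry 2
  1×3+2 = 5 → write 1 carry 2
  0×3+2 = 2 → write 0 carry 1
  1×3+1 = 4 → write 0 carry 2
  1×3+2 = 5 → write 1 carry 2
  1×3+2 = 5 → write 1 carry 2
  1×3+2 = 5 → write 1 carry 2
  remaining carry: 10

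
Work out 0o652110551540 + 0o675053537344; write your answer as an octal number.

0o1547164311104

Add column by column in base 8, right to left:
  0+4 = 4
  4+4 = 0 carry 1
  5+3+1 = 1 carry 1
  1+7+1 = 1 carry 1
  5+3+1 = 1 carry 1
  5+5+1 = 3 carry 1
  0+3+1 = 4
  1+5 = 6
  1+0 = 1
  2+5 = 7
  5+7 = 4 carry 1
  6+6+1 = 5 carry 1
  final carry 1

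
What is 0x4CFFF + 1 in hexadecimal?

0x4D000

The trailing 3 digits are F (max in base 16), so adding 1 cascades: they roll to 0 and the next digit up increments.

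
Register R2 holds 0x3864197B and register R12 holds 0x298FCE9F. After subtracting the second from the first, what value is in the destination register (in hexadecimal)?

0xED44ADC

Subtract column by column in base 16:
  B-F → C (borrow)
  7-9-1 → D (borrow)
  9-E-1 → A (borrow)
  1-C-1 → 4 (borrow)
  4-F-1 → 4 (borrow)
  6-8-1 → D (borrow)
  8-9-1 → E (borrow)
  3-2-1 → 0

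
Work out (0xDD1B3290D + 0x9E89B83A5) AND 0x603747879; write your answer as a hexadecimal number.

Add column by column in base 16, right to left:
  D+5 = 2 carry 1
  0+A+1 = B
  9+3 = C
  2+8 = A
  3+B = E
  B+9 = 4 carry 1
  1+8+1 = A
  D+E = B carry 1
  D+9+1 = 7 carry 1
  final carry 1
Sum = 0x17BA4EACB2; now AND with 0x603747879:
  1&0=0, 7&6=6, B&0=0, A&3=2, 4&7=4, E&4=4, A&7=2, C&8=8, B&7=3, 2&9=0

0x602442830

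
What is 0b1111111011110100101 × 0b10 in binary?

0b11111110111101001010

Multiply each base-2 digit by 2, carrying:
  1×2 = 2 → write 0 carry 1
  0×2+1 = 1 → write 1
  1×2 = 2 → write 0 carry 1
  0×2+1 = 1 → write 1
  0×2 = 0 → write 0
  1×2 = 2 → write 0 carry 1
  0×2+1 = 1 → write 1
  1×2 = 2 → write 0 carry 1
  1×2+1 = 3 → write 1 carry 1
  1×2+1 = 3 → write 1 carry 1
  1×2+1 = 3 → write 1 carry 1
  0×2+1 = 1 → write 1
  1×2 = 2 → write 0 carry 1
  1×2+1 = 3 → write 1 carry 1
  1×2+1 = 3 → write 1 carry 1
  1×2+1 = 3 → write 1 carry 1
  1×2+1 = 3 → write 1 carry 1
  1×2+1 = 3 → write 1 carry 1
  1×2+1 = 3 → write 1 carry 1
  remaining carry: 1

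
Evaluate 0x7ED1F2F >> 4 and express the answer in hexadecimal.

Shifting right by 4 bits = 1 hex digit: drop the last 1.

0x7ED1F2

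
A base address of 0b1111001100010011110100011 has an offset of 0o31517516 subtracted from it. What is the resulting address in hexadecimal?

0x17F8855

0b1111001100010011110100011 = 0x1E627A3 in hexadecimal.
0o31517516 = 0x669F4E in hexadecimal.
Subtract column by column in base 16:
  3-E → 5 (borrow)
  A-4-1 → 5
  7-F → 8 (borrow)
  2-9-1 → 8 (borrow)
  6-6-1 → F (borrow)
  E-6-1 → 7
  1-0 → 1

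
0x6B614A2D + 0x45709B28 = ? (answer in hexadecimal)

0xB0D1E555

Add column by column in base 16, right to left:
  D+8 = 5 carry 1
  2+2+1 = 5
  A+B = 5 carry 1
  4+9+1 = E
  1+0 = 1
  6+7 = D
  B+5 = 0 carry 1
  6+4+1 = B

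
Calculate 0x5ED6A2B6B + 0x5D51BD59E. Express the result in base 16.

0xBC2860109

Add column by column in base 16, right to left:
  B+E = 9 carry 1
  6+9+1 = 0 carry 1
  B+5+1 = 1 carry 1
  2+D+1 = 0 carry 1
  A+B+1 = 6 carry 1
  6+1+1 = 8
  D+5 = 2 carry 1
  E+D+1 = C carry 1
  5+5+1 = B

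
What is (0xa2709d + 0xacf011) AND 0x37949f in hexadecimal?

0x7008e

Add column by column in base 16, right to left:
  d+1 = e
  9+1 = a
  0+0 = 0
  7+f = 6 carry 1
  2+c+1 = f
  a+a = 4 carry 1
  final carry 1
Sum = 0x14f60ae; now AND with 0x37949f:
  1&0=0, 4&3=0, f&7=7, 6&9=0, 0&4=0, a&9=8, e&f=e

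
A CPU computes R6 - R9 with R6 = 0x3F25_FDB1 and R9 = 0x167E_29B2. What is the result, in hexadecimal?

Subtract column by column in base 16:
  1-2 → F (borrow)
  B-B-1 → F (borrow)
  D-9-1 → 3
  F-2 → D
  5-E → 7 (borrow)
  2-7-1 → A (borrow)
  F-6-1 → 8
  3-1 → 2

0x28A7D3FF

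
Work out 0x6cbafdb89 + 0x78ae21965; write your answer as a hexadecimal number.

0xe5691f4ee

Add column by column in base 16, right to left:
  9+5 = e
  8+6 = e
  b+9 = 4 carry 1
  d+1+1 = f
  f+2 = 1 carry 1
  a+e+1 = 9 carry 1
  b+a+1 = 6 carry 1
  c+8+1 = 5 carry 1
  6+7+1 = e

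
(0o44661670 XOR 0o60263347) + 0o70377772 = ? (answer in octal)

First 0o44661670 XOR 0o60263347 = 0o24402537.
Add column by column in base 8, right to left:
  7+2 = 1 carry 1
  3+7+1 = 3 carry 1
  5+7+1 = 5 carry 1
  2+7+1 = 2 carry 1
  0+7+1 = 0 carry 1
  4+3+1 = 0 carry 1
  4+0+1 = 5
  2+7 = 1 carry 1
  final carry 1

0o115002531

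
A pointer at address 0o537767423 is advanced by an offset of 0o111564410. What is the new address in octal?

0o651554033

Add column by column in base 8, right to left:
  3+0 = 3
  2+1 = 3
  4+4 = 0 carry 1
  7+4+1 = 4 carry 1
  6+6+1 = 5 carry 1
  7+5+1 = 5 carry 1
  7+1+1 = 1 carry 1
  3+1+1 = 5
  5+1 = 6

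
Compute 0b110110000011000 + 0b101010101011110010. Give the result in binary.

0b110001011100001010

Add column by column in base 2, right to left:
  0+0 = 0
  0+1 = 1
  0+0 = 0
  1+0 = 1
  1+1 = 0 carry 1
  0+1+1 = 0 carry 1
  0+1+1 = 0 carry 1
  0+1+1 = 0 carry 1
  0+0+1 = 1
  0+1 = 1
  1+0 = 1
  1+1 = 0 carry 1
  0+0+1 = 1
  1+1 = 0 carry 1
  1+0+1 = 0 carry 1
  0+1+1 = 0 carry 1
  0+0+1 = 1
  0+1 = 1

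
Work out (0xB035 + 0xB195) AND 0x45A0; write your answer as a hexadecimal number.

Add column by column in base 16, right to left:
  5+5 = A
  3+9 = C
  0+1 = 1
  B+B = 6 carry 1
  final carry 1
Sum = 0x161CA; now AND with 0x45A0:
  1&0=0, 6&4=4, 1&5=1, C&A=8, A&0=0

0x4180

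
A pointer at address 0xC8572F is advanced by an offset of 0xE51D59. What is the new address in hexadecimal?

0x1AD7488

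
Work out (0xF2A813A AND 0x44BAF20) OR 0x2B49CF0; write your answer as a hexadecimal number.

0xF2A813A AND 0x44BAF20 = 0x40A8120.
Then OR with 0x2B49CF0.

0x6BE9DF0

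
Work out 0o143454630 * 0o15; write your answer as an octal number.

0o2416506270

Multiply each base-8 digit by 13, carrying:
  0×13 = 0 → write 0
  3×13 = 39 → write 7 carry 4
  6×13+4 = 82 → write 2 carry 10
  4×13+10 = 62 → write 6 carry 7
  5×13+7 = 72 → write 0 carry 9
  4×13+9 = 61 → write 5 carry 7
  3×13+7 = 46 → write 6 carry 5
  4×13+5 = 57 → write 1 carry 7
  1×13+7 = 20 → write 4 carry 2
  remaining carry: 2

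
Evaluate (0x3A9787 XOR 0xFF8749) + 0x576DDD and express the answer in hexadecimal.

First 0x3A9787 XOR 0xFF8749 = 0xC510CE.
Add column by column in base 16, right to left:
  E+D = B carry 1
  C+D+1 = A carry 1
  0+D+1 = E
  1+6 = 7
  5+7 = C
  C+5 = 1 carry 1
  final carry 1

0x11C7EAB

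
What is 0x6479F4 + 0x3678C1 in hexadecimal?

0x9AF2B5

Add column by column in base 16, right to left:
  4+1 = 5
  F+C = B carry 1
  9+8+1 = 2 carry 1
  7+7+1 = F
  4+6 = A
  6+3 = 9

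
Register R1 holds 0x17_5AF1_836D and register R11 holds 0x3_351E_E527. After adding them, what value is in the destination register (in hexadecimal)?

0x1A90106894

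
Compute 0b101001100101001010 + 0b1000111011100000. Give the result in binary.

0b110010100000101010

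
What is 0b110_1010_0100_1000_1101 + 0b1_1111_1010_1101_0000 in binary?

0b10001001111101011101

Add column by column in base 2, right to left:
  1+0 = 1
  0+0 = 0
  1+0 = 1
  1+0 = 1
  0+1 = 1
  0+0 = 0
  0+1 = 1
  1+1 = 0 carry 1
  0+0+1 = 1
  0+1 = 1
  1+0 = 1
  0+1 = 1
  0+1 = 1
  1+1 = 0 carry 1
  0+1+1 = 0 carry 1
  1+1+1 = 1 carry 1
  0+1+1 = 0 carry 1
  1+0+1 = 0 carry 1
  1+0+1 = 0 carry 1
  final carry 1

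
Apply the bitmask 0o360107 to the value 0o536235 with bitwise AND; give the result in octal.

AND each oct digit independently (no carries):
  5&3=1, 3&6=2, 6&0=0, 2&1=0, 3&0=0, 5&7=5

0o120005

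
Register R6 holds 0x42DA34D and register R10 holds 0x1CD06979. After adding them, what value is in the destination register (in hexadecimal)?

0x20FE0CC6

Add column by column in base 16, right to left:
  D+9 = 6 carry 1
  4+7+1 = C
  3+9 = C
  A+6 = 0 carry 1
  D+0+1 = E
  2+D = F
  4+C = 0 carry 1
  0+1+1 = 2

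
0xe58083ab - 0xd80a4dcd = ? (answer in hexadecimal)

0xd7635de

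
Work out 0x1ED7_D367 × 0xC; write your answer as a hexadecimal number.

0x1721DE8D4

Multiply each base-16 digit by 12, carrying:
  7×12 = 84 → write 4 carry 5
  6×12+5 = 77 → write D carry 4
  3×12+4 = 40 → write 8 carry 2
  D×12+2 = 158 → write E carry 9
  7×12+9 = 93 → write D carry 5
  D×12+5 = 161 → write 1 carry 10
  E×12+10 = 178 → write 2 carry 11
  1×12+11 = 23 → write 7 carry 1
  remaining carry: 1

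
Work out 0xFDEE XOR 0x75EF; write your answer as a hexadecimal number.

XOR each hex digit independently (no carries):
  F^7=8, D^5=8, E^E=0, E^F=1

0x8801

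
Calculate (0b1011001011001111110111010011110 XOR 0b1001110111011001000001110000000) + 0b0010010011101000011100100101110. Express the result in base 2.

0b101001111111111010011001001100

First 0b1011001011001111110111010011110 XOR 0b1001110111011001000001110000000 = 0b0010111100010110110110100011110.
Add column by column in base 2, right to left:
  0+0 = 0
  1+1 = 0 carry 1
  1+1+1 = 1 carry 1
  1+1+1 = 1 carry 1
  1+0+1 = 0 carry 1
  0+1+1 = 0 carry 1
  0+0+1 = 1
  0+0 = 0
  1+1 = 0 carry 1
  0+0+1 = 1
  1+0 = 1
  1+1 = 0 carry 1
  0+1+1 = 0 carry 1
  1+1+1 = 1 carry 1
  1+0+1 = 0 carry 1
  0+0+1 = 1
  1+0 = 1
  1+0 = 1
  0+1 = 1
  1+0 = 1
  0+1 = 1
  0+1 = 1
  0+1 = 1
  1+0 = 1
  1+0 = 1
  1+1 = 0 carry 1
  1+0+1 = 0 carry 1
  0+0+1 = 1
  1+1 = 0 carry 1
  final carry 1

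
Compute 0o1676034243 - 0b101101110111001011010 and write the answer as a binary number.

0b1110111000010100101001001001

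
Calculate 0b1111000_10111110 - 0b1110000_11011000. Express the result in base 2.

Subtract column by column in base 2:
  0-0 → 0
  1-0 → 1
  1-0 → 1
  1-1 → 0
  1-1 → 0
  1-0 → 1
  0-1 → 1 (borrow)
  1-1-1 → 1 (borrow)
  0-0-1 → 1 (borrow)
  0-0-1 → 1 (borrow)
  0-0-1 → 1 (borrow)
  1-0-1 → 0
  1-1 → 0
  1-1 → 0
  1-1 → 0

0b11111100110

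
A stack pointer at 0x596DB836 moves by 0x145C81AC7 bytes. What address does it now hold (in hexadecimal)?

Add column by column in base 16, right to left:
  6+7 = D
  3+C = F
  8+A = 2 carry 1
  B+1+1 = D
  D+8 = 5 carry 1
  6+C+1 = 3 carry 1
  9+5+1 = F
  5+4 = 9
  0+1 = 1

0x19F35D2FD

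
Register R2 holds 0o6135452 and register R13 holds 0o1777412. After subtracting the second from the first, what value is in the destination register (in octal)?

Subtract column by column in base 8:
  2-2 → 0
  5-1 → 4
  4-4 → 0
  5-7 → 6 (borrow)
  3-7-1 → 3 (borrow)
  1-7-1 → 1 (borrow)
  6-1-1 → 4

0o4136040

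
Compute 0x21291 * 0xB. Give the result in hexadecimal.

Multiply each base-16 digit by 11, carrying:
  1×11 = 11 → write B
  9×11 = 99 → write 3 carry 6
  2×11+6 = 28 → write C carry 1
  1×11+1 = 12 → write C
  2×11 = 22 → write 6 carry 1
  remaining carry: 1

0x16CC3B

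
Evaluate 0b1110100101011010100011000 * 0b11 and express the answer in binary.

0b101011110000001111101001000

Multiply each base-2 digit by 3, carrying:
  0×3 = 0 → write 0
  0×3 = 0 → write 0
  0×3 = 0 → write 0
  1×3 = 3 → write 1 carry 1
  1×3+1 = 4 → write 0 carry 2
  0×3+2 = 2 → write 0 carry 1
  0×3+1 = 1 → write 1
  0×3 = 0 → write 0
  1×3 = 3 → write 1 carry 1
  0×3+1 = 1 → write 1
  1×3 = 3 → write 1 carry 1
  0×3+1 = 1 → write 1
  1×3 = 3 → write 1 carry 1
  1×3+1 = 4 → write 0 carry 2
  0×3+2 = 2 → write 0 carry 1
  1×3+1 = 4 → write 0 carry 2
  0×3+2 = 2 → write 0 carry 1
  1×3+1 = 4 → write 0 carry 2
  0×3+2 = 2 → write 0 carry 1
  0×3+1 = 1 → write 1
  1×3 = 3 → write 1 carry 1
  0×3+1 = 1 → write 1
  1×3 = 3 → write 1 carry 1
  1×3+1 = 4 → write 0 carry 2
  1×3+2 = 5 → write 1 carry 2
  remaining carry: 10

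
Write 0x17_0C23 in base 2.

Expand each hex digit to 4 bits: 1=0001 7=0111 0=0000 C=1100 2=0010 3=0011.

0b101110000110000100011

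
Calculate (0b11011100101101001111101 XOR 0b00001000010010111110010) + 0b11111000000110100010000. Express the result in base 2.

0b111001101000110010011111

First 0b11011100101101001111101 XOR 0b00001000010010111110010 = 0b11010100111111110001111.
Add column by column in base 2, right to left:
  1+0 = 1
  1+0 = 1
  1+0 = 1
  1+0 = 1
  0+1 = 1
  0+0 = 0
  0+0 = 0
  1+0 = 1
  1+1 = 0 carry 1
  1+0+1 = 0 carry 1
  1+1+1 = 1 carry 1
  1+1+1 = 1 carry 1
  1+0+1 = 0 carry 1
  1+0+1 = 0 carry 1
  1+0+1 = 0 carry 1
  0+0+1 = 1
  0+0 = 0
  1+0 = 1
  0+1 = 1
  1+1 = 0 carry 1
  0+1+1 = 0 carry 1
  1+1+1 = 1 carry 1
  1+1+1 = 1 carry 1
  final carry 1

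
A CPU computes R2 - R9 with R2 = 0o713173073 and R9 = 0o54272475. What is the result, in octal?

Subtract column by column in base 8:
  3-5 → 6 (borrow)
  7-7-1 → 7 (borrow)
  0-4-1 → 3 (borrow)
  3-2-1 → 0
  7-7 → 0
  1-2 → 7 (borrow)
  3-4-1 → 6 (borrow)
  1-5-1 → 3 (borrow)
  7-0-1 → 6

0o636700376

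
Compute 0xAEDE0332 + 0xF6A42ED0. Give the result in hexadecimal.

0x1A5823202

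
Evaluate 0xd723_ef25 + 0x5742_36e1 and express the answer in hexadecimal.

Add column by column in base 16, right to left:
  5+1 = 6
  2+e = 0 carry 1
  f+6+1 = 6 carry 1
  e+3+1 = 2 carry 1
  3+2+1 = 6
  2+4 = 6
  7+7 = e
  d+5 = 2 carry 1
  final carry 1

0x12e662606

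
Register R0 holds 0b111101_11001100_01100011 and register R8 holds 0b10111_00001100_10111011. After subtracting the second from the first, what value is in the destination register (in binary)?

Subtract column by column in base 2:
  1-1 → 0
  1-1 → 0
  0-0 → 0
  0-1 → 1 (borrow)
  0-1-1 → 0 (borrow)
  1-1-1 → 1 (borrow)
  1-0-1 → 0
  0-1 → 1 (borrow)
  0-0-1 → 1 (borrow)
  0-0-1 → 1 (borrow)
  1-1-1 → 1 (borrow)
  1-1-1 → 1 (borrow)
  0-0-1 → 1 (borrow)
  0-0-1 → 1 (borrow)
  1-0-1 → 0
  1-0 → 1
  1-1 → 0
  0-1 → 1 (borrow)
  1-1-1 → 1 (borrow)
  1-0-1 → 0
  1-1 → 0
  1-0 → 1

0b1001101011111110101000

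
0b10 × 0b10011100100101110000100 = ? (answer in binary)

0b100111001001011100001000

Multiply each base-2 digit by 2, carrying:
  0×2 = 0 → write 0
  0×2 = 0 → write 0
  1×2 = 2 → write 0 carry 1
  0×2+1 = 1 → write 1
  0×2 = 0 → write 0
  0×2 = 0 → write 0
  0×2 = 0 → write 0
  1×2 = 2 → write 0 carry 1
  1×2+1 = 3 → write 1 carry 1
  1×2+1 = 3 → write 1 carry 1
  0×2+1 = 1 → write 1
  1×2 = 2 → write 0 carry 1
  0×2+1 = 1 → write 1
  0×2 = 0 → write 0
  1×2 = 2 → write 0 carry 1
  0×2+1 = 1 → write 1
  0×2 = 0 → write 0
  1×2 = 2 → write 0 carry 1
  1×2+1 = 3 → write 1 carry 1
  1×2+1 = 3 → write 1 carry 1
  0×2+1 = 1 → write 1
  0×2 = 0 → write 0
  1×2 = 2 → write 0 carry 1
  remaining carry: 1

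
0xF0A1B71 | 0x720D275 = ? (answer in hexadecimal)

0xF2ADB75

OR each hex digit independently (no carries):
  F|7=F, 0|2=2, A|0=A, 1|D=D, B|2=B, 7|7=7, 1|5=5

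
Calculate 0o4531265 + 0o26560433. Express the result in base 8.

0o33311720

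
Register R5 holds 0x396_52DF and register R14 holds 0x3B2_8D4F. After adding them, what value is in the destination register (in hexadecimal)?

0x748E02E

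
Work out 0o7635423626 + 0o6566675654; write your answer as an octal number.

Add column by column in base 8, right to left:
  6+4 = 2 carry 1
  2+5+1 = 0 carry 1
  6+6+1 = 5 carry 1
  3+5+1 = 1 carry 1
  2+7+1 = 2 carry 1
  4+6+1 = 3 carry 1
  5+6+1 = 4 carry 1
  3+6+1 = 2 carry 1
  6+5+1 = 4 carry 1
  7+6+1 = 6 carry 1
  final carry 1

0o16424321502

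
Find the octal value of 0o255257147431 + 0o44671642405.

0o322151012036

Add column by column in base 8, right to left:
  1+5 = 6
  3+0 = 3
  4+4 = 0 carry 1
  7+2+1 = 2 carry 1
  4+4+1 = 1 carry 1
  1+6+1 = 0 carry 1
  7+1+1 = 1 carry 1
  5+7+1 = 5 carry 1
  2+6+1 = 1 carry 1
  5+4+1 = 2 carry 1
  5+4+1 = 2 carry 1
  2+0+1 = 3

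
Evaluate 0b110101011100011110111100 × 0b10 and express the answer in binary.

0b1101010111000111101111000

Multiply each base-2 digit by 2, carrying:
  0×2 = 0 → write 0
  0×2 = 0 → write 0
  1×2 = 2 → write 0 carry 1
  1×2+1 = 3 → write 1 carry 1
  1×2+1 = 3 → write 1 carry 1
  1×2+1 = 3 → write 1 carry 1
  0×2+1 = 1 → write 1
  1×2 = 2 → write 0 carry 1
  1×2+1 = 3 → write 1 carry 1
  1×2+1 = 3 → write 1 carry 1
  1×2+1 = 3 → write 1 carry 1
  0×2+1 = 1 → write 1
  0×2 = 0 → write 0
  0×2 = 0 → write 0
  1×2 = 2 → write 0 carry 1
  1×2+1 = 3 → write 1 carry 1
  1×2+1 = 3 → write 1 carry 1
  0×2+1 = 1 → write 1
  1×2 = 2 → write 0 carry 1
  0×2+1 = 1 → write 1
  1×2 = 2 → write 0 carry 1
  0×2+1 = 1 → write 1
  1×2 = 2 → write 0 carry 1
  1×2+1 = 3 → write 1 carry 1
  remaining carry: 1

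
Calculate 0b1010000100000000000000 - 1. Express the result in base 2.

The trailing 14 digits are 0, so subtracting 1 borrows through: they become 1 and the next digit up decrements.

0b1010000011111111111111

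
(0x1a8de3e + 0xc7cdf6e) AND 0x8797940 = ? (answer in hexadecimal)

Add column by column in base 16, right to left:
  e+e = c carry 1
  3+6+1 = a
  e+f = d carry 1
  d+d+1 = b carry 1
  8+c+1 = 5 carry 1
  a+7+1 = 2 carry 1
  1+c+1 = e
Sum = 0xe25bdac; now AND with 0x8797940:
  e&8=8, 2&7=2, 5&9=1, b&7=3, d&9=9, a&4=0, c&0=0

0x8213900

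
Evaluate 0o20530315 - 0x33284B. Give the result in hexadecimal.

0o20530315 = 0x42B0CD in hexadecimal.
Subtract column by column in base 16:
  D-B → 2
  C-4 → 8
  0-8 → 8 (borrow)
  B-2-1 → 8
  2-3 → F (borrow)
  4-3-1 → 0

0xF8882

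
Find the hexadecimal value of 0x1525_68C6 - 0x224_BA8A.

0x1300AE3C

Subtract column by column in base 16:
  6-A → C (borrow)
  C-8-1 → 3
  8-A → E (borrow)
  6-B-1 → A (borrow)
  5-4-1 → 0
  2-2 → 0
  5-2 → 3
  1-0 → 1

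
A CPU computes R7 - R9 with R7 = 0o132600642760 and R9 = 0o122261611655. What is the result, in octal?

0o10317031103

Subtract column by column in base 8:
  0-5 → 3 (borrow)
  6-5-1 → 0
  7-6 → 1
  2-1 → 1
  4-1 → 3
  6-6 → 0
  0-1 → 7 (borrow)
  0-6-1 → 1 (borrow)
  6-2-1 → 3
  2-2 → 0
  3-2 → 1
  1-1 → 0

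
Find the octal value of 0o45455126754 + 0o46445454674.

0o114122603650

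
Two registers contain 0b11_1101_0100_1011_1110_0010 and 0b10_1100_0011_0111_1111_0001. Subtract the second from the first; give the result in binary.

0b100010001001111110001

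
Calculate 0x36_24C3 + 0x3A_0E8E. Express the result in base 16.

0x703351

Add column by column in base 16, right to left:
  3+E = 1 carry 1
  C+8+1 = 5 carry 1
  4+E+1 = 3 carry 1
  2+0+1 = 3
  6+A = 0 carry 1
  3+3+1 = 7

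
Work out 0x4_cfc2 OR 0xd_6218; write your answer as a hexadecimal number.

0xdefda

OR each hex digit independently (no carries):
  4|d=d, c|6=e, f|2=f, c|1=d, 2|8=a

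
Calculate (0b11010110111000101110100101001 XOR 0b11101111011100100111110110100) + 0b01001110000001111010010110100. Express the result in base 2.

0b10000111100110000011101010001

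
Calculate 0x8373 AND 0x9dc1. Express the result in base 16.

AND each hex digit independently (no carries):
  8&9=8, 3&d=1, 7&c=4, 3&1=1

0x8141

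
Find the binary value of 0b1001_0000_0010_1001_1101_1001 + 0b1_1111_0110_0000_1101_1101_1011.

0b10100001100011011110110100

Add column by column in base 2, right to left:
  1+1 = 0 carry 1
  0+1+1 = 0 carry 1
  0+0+1 = 1
  1+1 = 0 carry 1
  1+1+1 = 1 carry 1
  0+0+1 = 1
  1+1 = 0 carry 1
  1+1+1 = 1 carry 1
  1+1+1 = 1 carry 1
  0+0+1 = 1
  0+1 = 1
  1+1 = 0 carry 1
  0+0+1 = 1
  1+0 = 1
  0+0 = 0
  0+0 = 0
  0+0 = 0
  0+1 = 1
  0+1 = 1
  0+0 = 0
  1+1 = 0 carry 1
  0+1+1 = 0 carry 1
  0+1+1 = 0 carry 1
  1+1+1 = 1 carry 1
  0+1+1 = 0 carry 1
  final carry 1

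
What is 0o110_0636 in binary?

Each octal digit is 3 bits: 1=001 1=001 0=000 0=000 6=110 3=011 6=110.

0b1001000000110011110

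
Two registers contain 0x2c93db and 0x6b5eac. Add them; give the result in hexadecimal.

Add column by column in base 16, right to left:
  b+c = 7 carry 1
  d+a+1 = 8 carry 1
  3+e+1 = 2 carry 1
  9+5+1 = f
  c+b = 7 carry 1
  2+6+1 = 9

0x97f287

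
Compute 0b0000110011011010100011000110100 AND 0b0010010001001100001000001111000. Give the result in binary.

AND bit by bit (1 only where both bits are 1):
  0000110011011010100011000110100
& 0010010001001100001000001111000
= 0000010001001000000000000110000

0b0000010001001000000000000110000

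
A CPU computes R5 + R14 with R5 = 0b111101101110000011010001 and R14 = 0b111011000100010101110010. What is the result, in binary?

Add column by column in base 2, right to left:
  1+0 = 1
  0+1 = 1
  0+0 = 0
  0+0 = 0
  1+1 = 0 carry 1
  0+1+1 = 0 carry 1
  1+1+1 = 1 carry 1
  1+0+1 = 0 carry 1
  0+1+1 = 0 carry 1
  0+0+1 = 1
  0+1 = 1
  0+0 = 0
  0+0 = 0
  1+0 = 1
  1+1 = 0 carry 1
  1+0+1 = 0 carry 1
  0+0+1 = 1
  1+0 = 1
  1+1 = 0 carry 1
  0+1+1 = 0 carry 1
  1+0+1 = 0 carry 1
  1+1+1 = 1 carry 1
  1+1+1 = 1 carry 1
  1+1+1 = 1 carry 1
  final carry 1

0b1111000110010011001000011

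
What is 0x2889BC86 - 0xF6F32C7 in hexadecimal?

0x191A89BF

Subtract column by column in base 16:
  6-7 → F (borrow)
  8-C-1 → B (borrow)
  C-2-1 → 9
  B-3 → 8
  9-F → A (borrow)
  8-6-1 → 1
  8-F → 9 (borrow)
  2-0-1 → 1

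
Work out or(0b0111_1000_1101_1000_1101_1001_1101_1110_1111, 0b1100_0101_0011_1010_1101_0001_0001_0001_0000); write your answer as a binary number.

0b111111011111101011011001110111111111

OR bit by bit (1 where either bit is 1):
  011110001101100011011001110111101111
| 110001010011101011010001000100010000
= 111111011111101011011001110111111111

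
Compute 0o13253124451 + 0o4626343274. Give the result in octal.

Add column by column in base 8, right to left:
  1+4 = 5
  5+7 = 4 carry 1
  4+2+1 = 7
  4+3 = 7
  2+4 = 6
  1+3 = 4
  3+6 = 1 carry 1
  5+2+1 = 0 carry 1
  2+6+1 = 1 carry 1
  3+4+1 = 0 carry 1
  1+0+1 = 2

0o20101467745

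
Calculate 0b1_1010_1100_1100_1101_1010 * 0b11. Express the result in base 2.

0b10100000110011010001110

Multiply each base-2 digit by 3, carrying:
  0×3 = 0 → write 0
  1×3 = 3 → write 1 carry 1
  0×3+1 = 1 → write 1
  1×3 = 3 → write 1 carry 1
  1×3+1 = 4 → write 0 carry 2
  0×3+2 = 2 → write 0 carry 1
  1×3+1 = 4 → write 0 carry 2
  1×3+2 = 5 → write 1 carry 2
  0×3+2 = 2 → write 0 carry 1
  0×3+1 = 1 → write 1
  1×3 = 3 → write 1 carry 1
  1×3+1 = 4 → write 0 carry 2
  0×3+2 = 2 → write 0 carry 1
  0×3+1 = 1 → write 1
  1×3 = 3 → write 1 carry 1
  1×3+1 = 4 → write 0 carry 2
  0×3+2 = 2 → write 0 carry 1
  1×3+1 = 4 → write 0 carry 2
  0×3+2 = 2 → write 0 carry 1
  1×3+1 = 4 → write 0 carry 2
  1×3+2 = 5 → write 1 carry 2
  remaining carry: 10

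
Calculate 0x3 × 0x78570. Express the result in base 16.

0x169050

Multiply each base-16 digit by 3, carrying:
  0×3 = 0 → write 0
  7×3 = 21 → write 5 carry 1
  5×3+1 = 16 → write 0 carry 1
  8×3+1 = 25 → write 9 carry 1
  7×3+1 = 22 → write 6 carry 1
  remaining carry: 1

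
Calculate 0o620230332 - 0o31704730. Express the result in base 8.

Subtract column by column in base 8:
  2-0 → 2
  3-3 → 0
  3-7 → 4 (borrow)
  0-4-1 → 3 (borrow)
  3-0-1 → 2
  2-7 → 3 (borrow)
  0-1-1 → 6 (borrow)
  2-3-1 → 6 (borrow)
  6-0-1 → 5

0o566323402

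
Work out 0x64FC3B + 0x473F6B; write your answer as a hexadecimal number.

0xAC3BA6

Add column by column in base 16, right to left:
  B+B = 6 carry 1
  3+6+1 = A
  C+F = B carry 1
  F+3+1 = 3 carry 1
  4+7+1 = C
  6+4 = A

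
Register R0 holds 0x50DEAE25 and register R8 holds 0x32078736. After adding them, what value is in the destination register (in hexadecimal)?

0x82E6355B

Add column by column in base 16, right to left:
  5+6 = B
  2+3 = 5
  E+7 = 5 carry 1
  A+8+1 = 3 carry 1
  E+7+1 = 6 carry 1
  D+0+1 = E
  0+2 = 2
  5+3 = 8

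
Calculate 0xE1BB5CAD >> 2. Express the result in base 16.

0x386ED72B

2 bits is not a whole number of base-16 digits; in binary: 11100001101110110101110010101101 >> 2 = 111000011011101101011100101011.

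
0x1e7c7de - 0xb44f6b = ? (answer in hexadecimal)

Subtract column by column in base 16:
  e-b → 3
  d-6 → 7
  7-f → 8 (borrow)
  c-4-1 → 7
  7-4 → 3
  e-b → 3
  1-0 → 1

0x1337873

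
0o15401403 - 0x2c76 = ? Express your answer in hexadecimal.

0o15401403 = 0x360303 in hexadecimal.
Subtract column by column in base 16:
  3-6 → d (borrow)
  0-7-1 → 8 (borrow)
  3-c-1 → 6 (borrow)
  0-2-1 → d (borrow)
  6-0-1 → 5
  3-0 → 3

0x35d68d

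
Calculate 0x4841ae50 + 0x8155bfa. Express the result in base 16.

Add column by column in base 16, right to left:
  0+a = a
  5+f = 4 carry 1
  e+b+1 = a carry 1
  a+5+1 = 0 carry 1
  1+5+1 = 7
  4+1 = 5
  8+8 = 0 carry 1
  4+0+1 = 5

0x50570a4a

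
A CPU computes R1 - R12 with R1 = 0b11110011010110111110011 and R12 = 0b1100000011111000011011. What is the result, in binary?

0b10010010110111111011000

Subtract column by column in base 2:
  1-1 → 0
  1-1 → 0
  0-0 → 0
  0-1 → 1 (borrow)
  1-1-1 → 1 (borrow)
  1-0-1 → 0
  1-0 → 1
  1-0 → 1
  1-0 → 1
  0-1 → 1 (borrow)
  1-1-1 → 1 (borrow)
  1-1-1 → 1 (borrow)
  0-1-1 → 0 (borrow)
  1-1-1 → 1 (borrow)
  0-0-1 → 1 (borrow)
  1-0-1 → 0
  1-0 → 1
  0-0 → 0
  0-0 → 0
  1-0 → 1
  1-1 → 0
  1-1 → 0
  1-0 → 1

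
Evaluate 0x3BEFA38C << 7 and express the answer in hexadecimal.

0x1DF7D1C600

7 bits is not a whole number of base-16 digits; in binary: 111011111011111010001110001100 << 7 = 1110111110111110100011100011000000000.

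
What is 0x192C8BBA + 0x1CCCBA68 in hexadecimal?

0x35F94622

Add column by column in base 16, right to left:
  A+8 = 2 carry 1
  B+6+1 = 2 carry 1
  B+A+1 = 6 carry 1
  8+B+1 = 4 carry 1
  C+C+1 = 9 carry 1
  2+C+1 = F
  9+C = 5 carry 1
  1+1+1 = 3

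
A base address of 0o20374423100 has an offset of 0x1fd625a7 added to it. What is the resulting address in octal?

0x1fd625a7 = 0o3765422647 in octal.
Add column by column in base 8, right to left:
  0+7 = 7
  0+4 = 4
  1+6 = 7
  3+2 = 5
  2+2 = 4
  4+4 = 0 carry 1
  4+5+1 = 2 carry 1
  7+6+1 = 6 carry 1
  3+7+1 = 3 carry 1
  0+3+1 = 4
  2+0 = 2

0o24362045747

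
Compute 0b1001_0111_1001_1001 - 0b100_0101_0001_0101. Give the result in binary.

Subtract column by column in base 2:
  1-1 → 0
  0-0 → 0
  0-1 → 1 (borrow)
  1-0-1 → 0
  1-1 → 0
  0-0 → 0
  0-0 → 0
  1-0 → 1
  1-1 → 0
  1-0 → 1
  1-1 → 0
  0-0 → 0
  1-0 → 1
  0-0 → 0
  0-1 → 1 (borrow)
  1-0-1 → 0

0b101001010000100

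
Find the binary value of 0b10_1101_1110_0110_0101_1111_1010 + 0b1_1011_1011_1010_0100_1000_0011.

Add column by column in base 2, right to left:
  0+1 = 1
  1+1 = 0 carry 1
  0+0+1 = 1
  1+0 = 1
  1+0 = 1
  1+0 = 1
  1+0 = 1
  1+1 = 0 carry 1
  1+0+1 = 0 carry 1
  0+0+1 = 1
  1+1 = 0 carry 1
  0+0+1 = 1
  0+0 = 0
  1+1 = 0 carry 1
  1+0+1 = 0 carry 1
  0+1+1 = 0 carry 1
  0+1+1 = 0 carry 1
  1+1+1 = 1 carry 1
  1+0+1 = 0 carry 1
  1+1+1 = 1 carry 1
  1+1+1 = 1 carry 1
  0+1+1 = 0 carry 1
  1+0+1 = 0 carry 1
  1+1+1 = 1 carry 1
  0+1+1 = 0 carry 1
  1+0+1 = 0 carry 1
  final carry 1

0b100100110100000101001111101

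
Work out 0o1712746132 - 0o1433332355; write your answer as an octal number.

0o257413555

Subtract column by column in base 8:
  2-5 → 5 (borrow)
  3-5-1 → 5 (borrow)
  1-3-1 → 5 (borrow)
  6-2-1 → 3
  4-3 → 1
  7-3 → 4
  2-3 → 7 (borrow)
  1-3-1 → 5 (borrow)
  7-4-1 → 2
  1-1 → 0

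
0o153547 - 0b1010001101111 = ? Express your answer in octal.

0o141370

0b1010001101111 = 0o12157 in octal.
Subtract column by column in base 8:
  7-7 → 0
  4-5 → 7 (borrow)
  5-1-1 → 3
  3-2 → 1
  5-1 → 4
  1-0 → 1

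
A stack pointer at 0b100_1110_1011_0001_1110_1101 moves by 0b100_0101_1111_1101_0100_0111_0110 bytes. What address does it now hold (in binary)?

0b100101011101000011001100011

Add column by column in base 2, right to left:
  1+0 = 1
  0+1 = 1
  1+1 = 0 carry 1
  1+0+1 = 0 carry 1
  0+1+1 = 0 carry 1
  1+1+1 = 1 carry 1
  1+1+1 = 1 carry 1
  1+0+1 = 0 carry 1
  1+0+1 = 0 carry 1
  0+0+1 = 1
  0+1 = 1
  0+0 = 0
  1+1 = 0 carry 1
  1+0+1 = 0 carry 1
  0+1+1 = 0 carry 1
  1+1+1 = 1 carry 1
  0+1+1 = 0 carry 1
  1+1+1 = 1 carry 1
  1+1+1 = 1 carry 1
  1+1+1 = 1 carry 1
  0+1+1 = 0 carry 1
  0+0+1 = 1
  1+1 = 0 carry 1
  0+0+1 = 1
  0+0 = 0
  0+0 = 0
  0+1 = 1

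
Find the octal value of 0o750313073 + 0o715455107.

Add column by column in base 8, right to left:
  3+7 = 2 carry 1
  7+0+1 = 0 carry 1
  0+1+1 = 2
  3+5 = 0 carry 1
  1+5+1 = 7
  3+4 = 7
  0+5 = 5
  5+1 = 6
  7+7 = 6 carry 1
  final carry 1

0o1665770202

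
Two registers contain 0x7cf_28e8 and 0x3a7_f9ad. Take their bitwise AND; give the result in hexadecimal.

AND each hex digit independently (no carries):
  7&3=3, c&a=8, f&7=7, 2&f=2, 8&9=8, e&a=a, 8&d=8

0x38728a8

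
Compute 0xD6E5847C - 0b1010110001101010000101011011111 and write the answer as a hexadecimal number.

0x80B0799D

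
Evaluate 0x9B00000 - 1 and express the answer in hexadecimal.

The trailing 5 digits are 0, so subtracting 1 borrows through: they become F and the next digit up decrements.

0x9AFFFFF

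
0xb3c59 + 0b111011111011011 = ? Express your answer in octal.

0xb3c59 = 0o2636131 in octal.
0b111011111011011 = 0o73733 in octal.
Add column by column in base 8, right to left:
  1+3 = 4
  3+3 = 6
  1+7 = 0 carry 1
  6+3+1 = 2 carry 1
  3+7+1 = 3 carry 1
  6+0+1 = 7
  2+0 = 2

0o2732064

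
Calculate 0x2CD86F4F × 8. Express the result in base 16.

0x166C37A78

Multiply each base-16 digit by 8, carrying:
  F×8 = 120 → write 8 carry 7
  4×8+7 = 39 → write 7 carry 2
  F×8+2 = 122 → write A carry 7
  6×8+7 = 55 → write 7 carry 3
  8×8+3 = 67 → write 3 carry 4
  D×8+4 = 108 → write C carry 6
  C×8+6 = 102 → write 6 carry 6
  2×8+6 = 22 → write 6 carry 1
  remaining carry: 1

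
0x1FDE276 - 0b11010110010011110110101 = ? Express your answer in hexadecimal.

0x192BAC1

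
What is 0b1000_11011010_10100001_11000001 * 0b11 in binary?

Multiply each base-2 digit by 3, carrying:
  1×3 = 3 → write 1 carry 1
  0×3+1 = 1 → write 1
  0×3 = 0 → write 0
  0×3 = 0 → write 0
  0×3 = 0 → write 0
  0×3 = 0 → write 0
  1×3 = 3 → write 1 carry 1
  1×3+1 = 4 → write 0 carry 2
  1×3+2 = 5 → write 1 carry 2
  0×3+2 = 2 → write 0 carry 1
  0×3+1 = 1 → write 1
  0×3 = 0 → write 0
  0×3 = 0 → write 0
  1×3 = 3 → write 1 carry 1
  0×3+1 = 1 → write 1
  1×3 = 3 → write 1 carry 1
  0×3+1 = 1 → write 1
  1×3 = 3 → write 1 carry 1
  0×3+1 = 1 → write 1
  1×3 = 3 → write 1 carry 1
  1×3+1 = 4 → write 0 carry 2
  0×3+2 = 2 → write 0 carry 1
  1×3+1 = 4 → write 0 carry 2
  1×3+2 = 5 → write 1 carry 2
  0×3+2 = 2 → write 0 carry 1
  0×3+1 = 1 → write 1
  0×3 = 0 → write 0
  1×3 = 3 → write 1 carry 1
  remaining carry: 1

0b11010100011111110010101000011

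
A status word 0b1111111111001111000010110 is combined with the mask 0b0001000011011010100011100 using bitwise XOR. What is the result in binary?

XOR bit by bit (1 where the bits differ):
  1111111111001111000010110
^ 0001000011011010100011100
= 1110111100010101100001010

0b1110111100010101100001010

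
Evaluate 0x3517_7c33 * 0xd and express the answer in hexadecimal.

Multiply each base-16 digit by 13, carrying:
  3×13 = 39 → write 7 carry 2
  3×13+2 = 41 → write 9 carry 2
  c×13+2 = 158 → write e carry 9
  7×13+9 = 100 → write 4 carry 6
  7×13+6 = 97 → write 1 carry 6
  1×13+6 = 19 → write 3 carry 1
  5×13+1 = 66 → write 2 carry 4
  3×13+4 = 43 → write b carry 2
  remaining carry: 2

0x2b2314e97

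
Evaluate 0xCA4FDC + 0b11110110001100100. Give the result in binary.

0b110011000011110001000000

0xCA4FDC = 0b110010100100111111011100 in binary.
Add column by column in base 2, right to left:
  0+0 = 0
  0+0 = 0
  1+1 = 0 carry 1
  1+0+1 = 0 carry 1
  1+0+1 = 0 carry 1
  0+1+1 = 0 carry 1
  1+1+1 = 1 carry 1
  1+0+1 = 0 carry 1
  1+0+1 = 0 carry 1
  1+0+1 = 0 carry 1
  1+1+1 = 1 carry 1
  1+1+1 = 1 carry 1
  0+0+1 = 1
  0+1 = 1
  1+1 = 0 carry 1
  0+1+1 = 0 carry 1
  0+1+1 = 0 carry 1
  1+0+1 = 0 carry 1
  0+0+1 = 1
  1+0 = 1
  0+0 = 0
  0+0 = 0
  1+0 = 1
  1+0 = 1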